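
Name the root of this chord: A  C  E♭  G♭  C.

Reordering A, C, Eb, Gb into stacked thirds gives A–C–Eb–Gb; the bottom of that stack, A, is the root.

A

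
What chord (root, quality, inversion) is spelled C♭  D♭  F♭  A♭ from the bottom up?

The distinct note names are Cb, Db, Fb, Ab. Stacked in thirds they read Db–Fb–Ab–Cb, which is a minor seventh chord on Db.
With the seventh (Cb) in the bass, the chord is in third inversion (figured bass 4/2).

Db minor seventh, third inversion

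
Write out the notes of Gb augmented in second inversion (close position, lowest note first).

D, Gb, Bb

Spelling Gb augmented: Gb–Bb–D. In second inversion the fifth is bass, giving D, Gb, Bb from the bottom.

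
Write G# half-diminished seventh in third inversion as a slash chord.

Third inversion of G# half-diminished seventh has the seventh (F#) in the bass. As a slash chord: G#ø7/F#.

G#ø7/F#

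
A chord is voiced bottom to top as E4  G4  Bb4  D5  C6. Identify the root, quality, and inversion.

C dominant ninth, first inversion

The pitch classes E, G, Bb, D, C arrange in thirds as C–E–G–Bb–D: a C dominant ninth chord.
E is the third of C dominant ninth; third in the bass means first inversion.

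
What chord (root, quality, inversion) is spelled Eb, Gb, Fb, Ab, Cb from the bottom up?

Fb major ninth, third inversion

The pitch classes Eb, Gb, Fb, Ab, Cb arrange in thirds as Fb–Ab–Cb–Eb–Gb: an Fb major ninth chord.
With the seventh (Eb) in the bass, the chord is in third inversion.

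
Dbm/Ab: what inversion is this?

Dbm/Ab means Db minor with Ab in the bass. Ab is the fifth of Db minor (Db–Fb–Ab), so this is second inversion.

second inversion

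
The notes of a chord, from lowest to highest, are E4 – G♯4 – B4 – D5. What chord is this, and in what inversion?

E dominant seventh, root position

Reducing to letter names: E, G#, B, D. These stack in thirds as E–G#–B–D — an E dominant seventh chord.
The lowest note is E, the root of the chord, so this is root position (figured bass 7).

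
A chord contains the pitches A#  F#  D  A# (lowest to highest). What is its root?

D

The distinct letter names are A#, F#, D. Arranged as a stack of thirds they read D–F#–A#, so D is the root (a D augmented triad).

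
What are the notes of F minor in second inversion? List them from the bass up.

C, F, Ab

F minor is F–Ab–C. Second inversion puts the fifth (C) in the bass, with the remaining tones above: C, F, Ab.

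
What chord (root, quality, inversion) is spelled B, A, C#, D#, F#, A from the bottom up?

B dominant ninth, root position

The pitch classes B, A, C#, D#, F# arrange in thirds as B–D#–F#–A–C#: a B dominant ninth chord.
With the root (B) in the bass, the chord is in root position.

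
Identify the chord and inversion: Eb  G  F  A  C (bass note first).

F dominant ninth, third inversion

Reducing to letter names: Eb, G, F, A, C. These stack in thirds as F–A–C–Eb–G — an F dominant ninth chord.
Eb is the seventh of F dominant ninth; seventh in the bass means third inversion.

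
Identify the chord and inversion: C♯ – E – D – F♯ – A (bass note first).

D major ninth, third inversion

Reducing to letter names: C#, E, D, F#, A. These stack in thirds as D–F#–A–C#–E — a D major ninth chord.
With the seventh (C#) in the bass, the chord is in third inversion.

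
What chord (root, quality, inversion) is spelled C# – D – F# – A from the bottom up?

D major seventh, third inversion

Reducing to letter names: C#, D, F#, A. These stack in thirds as D–F#–A–C# — a D major seventh chord.
With the seventh (C#) in the bass, the chord is in third inversion (figured bass 4/2).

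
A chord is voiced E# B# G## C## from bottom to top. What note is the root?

Reordering E#, B#, G##, C## into stacked thirds gives C##–E#–G##–B#; the bottom of that stack, C##, is the root.

C##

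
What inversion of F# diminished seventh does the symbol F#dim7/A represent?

F#dim7/A means F# diminished seventh with A in the bass. A is the third of F# diminished seventh (F#–A–C–Eb), so this is first inversion.

first inversion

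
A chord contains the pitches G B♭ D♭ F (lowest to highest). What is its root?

G

Reordering G, Bb, Db, F into stacked thirds gives G–Bb–Db–F; the bottom of that stack, G, is the root.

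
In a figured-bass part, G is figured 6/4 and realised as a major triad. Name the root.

The figures 6/4 mean the fifth of the chord is in the bass. If G is the fifth of a major triad, the root is C (chord tones C–E–G).

C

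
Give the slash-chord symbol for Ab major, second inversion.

Abmaj/Eb

Second inversion of Ab major has the fifth (Eb) in the bass. As a slash chord: Abmaj/Eb.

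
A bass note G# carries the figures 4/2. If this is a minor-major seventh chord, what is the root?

The figures 4/2 mean the seventh of the chord is in the bass. If G# is the seventh of a minor-major seventh chord, the root is A (chord tones A–C–E–G#).

A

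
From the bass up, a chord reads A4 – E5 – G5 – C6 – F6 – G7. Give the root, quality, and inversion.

The pitch classes A, E, G, C, F arrange in thirds as F–A–C–E–G: an F major ninth chord.
The lowest note is A, the third of the chord, so this is first inversion.

F major ninth, first inversion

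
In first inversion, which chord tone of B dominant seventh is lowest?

The third of B dominant seventh (B–D#–F#–A) is D#; that is the bass in first inversion.

D#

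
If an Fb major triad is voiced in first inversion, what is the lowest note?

Fb major is Fb–Ab–Cb. First inversion places the third in the bass: Ab.

Ab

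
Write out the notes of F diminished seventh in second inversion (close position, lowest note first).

The chord tones are F–Ab–Cb–Ebb. With the fifth (Cb) lowest for second inversion: Cb, Ebb, F, Ab.

Cb, Ebb, F, Ab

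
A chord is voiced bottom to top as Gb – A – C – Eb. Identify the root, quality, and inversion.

A diminished seventh, third inversion

The pitch classes Gb, A, C, Eb arrange in thirds as A–C–Eb–Gb: an A diminished seventh chord.
With the seventh (Gb) in the bass, the chord is in third inversion (figured bass 4/2).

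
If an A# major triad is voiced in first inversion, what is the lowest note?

In first inversion the third is lowest. For A# major (A#–C##–E#) that is C##.

C##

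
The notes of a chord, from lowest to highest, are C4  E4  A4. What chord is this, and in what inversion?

A minor, first inversion

Reducing to letter names: C, E, A. These stack in thirds as A–C–E — an A minor triad.
C is the third of A minor; third in the bass means first inversion (figured bass 6).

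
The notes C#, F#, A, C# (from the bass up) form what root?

Reordering C#, F#, A into stacked thirds gives F#–A–C#; the bottom of that stack, F#, is the root.

F#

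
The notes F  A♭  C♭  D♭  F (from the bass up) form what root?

The distinct letter names are F, Ab, Cb, Db. Arranged as a stack of thirds they read Db–F–Ab–Cb, so Db is the root (a Db dominant seventh chord).

Db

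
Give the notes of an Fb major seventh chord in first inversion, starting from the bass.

Spelling Fb major seventh: Fb–Ab–Cb–Eb. In first inversion the third is bass, giving Ab, Cb, Eb, Fb from the bottom.

Ab, Cb, Eb, Fb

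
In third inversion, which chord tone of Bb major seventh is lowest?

A

In third inversion the seventh is lowest. For Bb major seventh (Bb–D–F–A) that is A.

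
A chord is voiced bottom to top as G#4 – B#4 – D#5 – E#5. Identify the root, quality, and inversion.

Reducing to letter names: G#, B#, D#, E#. These stack in thirds as E#–G#–B#–D# — an E# minor seventh chord.
G# is the third of E# minor seventh; third in the bass means first inversion (figured bass 6/5).

E# minor seventh, first inversion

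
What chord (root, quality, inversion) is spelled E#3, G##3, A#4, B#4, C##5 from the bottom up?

Reducing to letter names: E#, G##, A#, B#, C##. These stack in thirds as A#–C##–E#–G##–B# — an A# major ninth chord.
E# is the fifth of A# major ninth; fifth in the bass means second inversion.

A# major ninth, second inversion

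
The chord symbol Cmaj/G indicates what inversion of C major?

Cmaj/G means C major with G in the bass. G is the fifth of C major (C–E–G), so this is second inversion.

second inversion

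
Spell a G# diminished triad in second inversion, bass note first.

Spelling G# diminished: G#–B–D. In second inversion the fifth is bass, giving D, G#, B from the bottom.

D, G#, B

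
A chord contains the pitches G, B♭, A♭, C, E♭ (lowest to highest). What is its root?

Ab

Reordering G, Bb, Ab, C, Eb into stacked thirds gives Ab–C–Eb–G–Bb; the bottom of that stack, Ab, is the root.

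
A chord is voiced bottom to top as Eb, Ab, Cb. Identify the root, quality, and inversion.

Reducing to letter names: Eb, Ab, Cb. These stack in thirds as Ab–Cb–Eb — an Ab minor triad.
The lowest note is Eb, the fifth of the chord, so this is second inversion (figured bass 6/4).

Ab minor, second inversion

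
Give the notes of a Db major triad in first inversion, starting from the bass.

F, Ab, Db

Db major is Db–F–Ab. First inversion puts the third (F) in the bass, with the remaining tones above: F, Ab, Db.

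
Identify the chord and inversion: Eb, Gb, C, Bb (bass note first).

The pitch classes Eb, Gb, C, Bb arrange in thirds as C–Eb–Gb–Bb: a C half-diminished seventh chord.
Eb is the third of C half-diminished seventh; third in the bass means first inversion (figured bass 6/5).

C half-diminished seventh, first inversion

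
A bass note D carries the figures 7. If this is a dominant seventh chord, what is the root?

D

The figures 7 mean the root of the chord is in the bass. If D is the root of a dominant seventh chord, the root is D (chord tones D–F#–A–C).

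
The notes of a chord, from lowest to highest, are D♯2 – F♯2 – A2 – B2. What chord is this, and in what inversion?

The distinct note names are D#, F#, A, B. Stacked in thirds they read B–D#–F#–A, which is a dominant seventh chord on B.
D# is the third of B dominant seventh; third in the bass means first inversion (figured bass 6/5).

B dominant seventh, first inversion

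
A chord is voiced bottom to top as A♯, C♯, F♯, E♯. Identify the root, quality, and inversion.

F# major seventh, first inversion

Reducing to letter names: A#, C#, F#, E#. These stack in thirds as F#–A#–C#–E# — an F# major seventh chord.
With the third (A#) in the bass, the chord is in first inversion (figured bass 6/5).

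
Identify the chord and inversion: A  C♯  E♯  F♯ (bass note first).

F# minor-major seventh, first inversion

The pitch classes A, C#, E#, F# arrange in thirds as F#–A–C#–E#: an F# minor-major seventh chord.
The lowest note is A, the third of the chord, so this is first inversion (figured bass 6/5).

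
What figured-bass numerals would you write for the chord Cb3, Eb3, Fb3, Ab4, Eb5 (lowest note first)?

4/3

The notes Cb, Eb, Fb, Ab stack in thirds as Fb–Ab–Cb–Eb — an Fb major seventh chord. The bass Cb is the fifth, so this is second inversion: figured 4/3.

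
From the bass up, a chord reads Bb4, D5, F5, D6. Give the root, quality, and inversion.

Bb major, root position

Reducing to letter names: Bb, D, F. These stack in thirds as Bb–D–F — a Bb major triad.
The lowest note is Bb, the root of the chord, so this is root position (figured bass 5/3).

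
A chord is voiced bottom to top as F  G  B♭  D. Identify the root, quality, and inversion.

G minor seventh, third inversion

The pitch classes F, G, Bb, D arrange in thirds as G–Bb–D–F: a G minor seventh chord.
With the seventh (F) in the bass, the chord is in third inversion (figured bass 4/2).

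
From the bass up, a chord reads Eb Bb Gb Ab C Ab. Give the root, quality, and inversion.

Ab dominant ninth, second inversion

The distinct note names are Eb, Bb, Gb, Ab, C. Stacked in thirds they read Ab–C–Eb–Gb–Bb, which is a dominant ninth chord on Ab.
With the fifth (Eb) in the bass, the chord is in second inversion.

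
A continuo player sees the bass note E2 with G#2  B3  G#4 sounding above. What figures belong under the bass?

The notes E, G#, B stack in thirds as E–G#–B — an E major triad. The bass E is the root, so this is root position: figured 5/3.

5/3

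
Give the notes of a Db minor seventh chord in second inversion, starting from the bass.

Ab, Cb, Db, Fb

The chord tones are Db–Fb–Ab–Cb. With the fifth (Ab) lowest for second inversion: Ab, Cb, Db, Fb.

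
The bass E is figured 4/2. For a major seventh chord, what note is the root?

The figures 4/2 mean the seventh of the chord is in the bass. If E is the seventh of a major seventh chord, the root is F (chord tones F–A–C–E).

F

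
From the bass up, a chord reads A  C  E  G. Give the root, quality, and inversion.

A minor seventh, root position

The pitch classes A, C, E, G arrange in thirds as A–C–E–G: an A minor seventh chord.
A is the root of A minor seventh; root in the bass means root position (figured bass 7).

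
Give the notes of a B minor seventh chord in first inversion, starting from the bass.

D, F#, A, B

The chord tones are B–D–F#–A. With the third (D) lowest for first inversion: D, F#, A, B.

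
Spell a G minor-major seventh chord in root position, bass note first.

The chord tones are G–Bb–D–F#. With the root (G) lowest for root position: G, Bb, D, F#.

G, Bb, D, F#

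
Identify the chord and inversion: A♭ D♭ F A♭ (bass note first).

Db major, second inversion

The distinct note names are Ab, Db, F. Stacked in thirds they read Db–F–Ab, which is a major triad on Db.
With the fifth (Ab) in the bass, the chord is in second inversion (figured bass 6/4).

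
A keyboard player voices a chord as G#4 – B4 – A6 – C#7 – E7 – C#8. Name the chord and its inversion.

A major ninth, third inversion

The pitch classes G#, B, A, C#, E arrange in thirds as A–C#–E–G#–B: an A major ninth chord.
With the seventh (G#) in the bass, the chord is in third inversion.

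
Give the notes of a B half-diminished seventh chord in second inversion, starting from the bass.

F, A, B, D

Spelling B half-diminished seventh: B–D–F–A. In second inversion the fifth is bass, giving F, A, B, D from the bottom.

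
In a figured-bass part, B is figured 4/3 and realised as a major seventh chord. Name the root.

E

The figures 4/3 mean the fifth of the chord is in the bass. If B is the fifth of a major seventh chord, the root is E (chord tones E–G#–B–D#).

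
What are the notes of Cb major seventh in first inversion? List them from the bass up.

Cb major seventh is Cb–Eb–Gb–Bb. First inversion puts the third (Eb) in the bass, with the remaining tones above: Eb, Gb, Bb, Cb.

Eb, Gb, Bb, Cb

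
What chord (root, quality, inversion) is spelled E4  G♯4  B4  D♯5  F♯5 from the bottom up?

The distinct note names are E, G#, B, D#, F#. Stacked in thirds they read E–G#–B–D#–F#, which is a major ninth chord on E.
The lowest note is E, the root of the chord, so this is root position.

E major ninth, root position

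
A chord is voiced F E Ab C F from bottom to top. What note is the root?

Reordering F, E, Ab, C into stacked thirds gives F–Ab–C–E; the bottom of that stack, F, is the root.

F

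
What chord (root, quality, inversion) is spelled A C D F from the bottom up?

The pitch classes A, C, D, F arrange in thirds as D–F–A–C: a D minor seventh chord.
A is the fifth of D minor seventh; fifth in the bass means second inversion (figured bass 4/3).

D minor seventh, second inversion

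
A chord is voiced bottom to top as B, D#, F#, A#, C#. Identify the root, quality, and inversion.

The distinct note names are B, D#, F#, A#, C#. Stacked in thirds they read B–D#–F#–A#–C#, which is a major ninth chord on B.
With the root (B) in the bass, the chord is in root position.

B major ninth, root position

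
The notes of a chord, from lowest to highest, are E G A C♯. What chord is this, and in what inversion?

A dominant seventh, second inversion

The pitch classes E, G, A, C# arrange in thirds as A–C#–E–G: an A dominant seventh chord.
With the fifth (E) in the bass, the chord is in second inversion (figured bass 4/3).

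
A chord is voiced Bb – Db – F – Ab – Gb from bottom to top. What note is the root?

Bb, Db, F, Ab, Gb are the tones of a Gb major ninth chord (Gb–Bb–Db–F–Ab), making Gb the root.

Gb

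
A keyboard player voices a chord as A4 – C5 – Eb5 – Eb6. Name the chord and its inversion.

A diminished, root position

Reducing to letter names: A, C, Eb. These stack in thirds as A–C–Eb — an A diminished triad.
A is the root of A diminished; root in the bass means root position (figured bass 5/3).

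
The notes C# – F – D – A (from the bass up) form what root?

Reordering C#, F, D, A into stacked thirds gives D–F–A–C#; the bottom of that stack, D, is the root.

D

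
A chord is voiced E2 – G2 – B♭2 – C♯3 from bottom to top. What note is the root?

C#

E, G, Bb, C# are the tones of a C# diminished seventh chord (C#–E–G–Bb), making C# the root.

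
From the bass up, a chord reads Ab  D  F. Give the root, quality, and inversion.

The distinct note names are Ab, D, F. Stacked in thirds they read D–F–Ab, which is a diminished triad on D.
Ab is the fifth of D diminished; fifth in the bass means second inversion (figured bass 6/4).

D diminished, second inversion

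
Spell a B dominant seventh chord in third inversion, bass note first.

A, B, D#, F#

B dominant seventh is B–D#–F#–A. Third inversion puts the seventh (A) in the bass, with the remaining tones above: A, B, D#, F#.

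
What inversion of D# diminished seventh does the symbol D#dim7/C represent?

third inversion

D#dim7/C means D# diminished seventh with C in the bass. C is the seventh of D# diminished seventh (D#–F#–A–C), so this is third inversion.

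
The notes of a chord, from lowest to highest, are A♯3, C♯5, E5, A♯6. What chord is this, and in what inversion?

The distinct note names are A#, C#, E. Stacked in thirds they read A#–C#–E, which is a diminished triad on A#.
With the root (A#) in the bass, the chord is in root position (figured bass 5/3).

A# diminished, root position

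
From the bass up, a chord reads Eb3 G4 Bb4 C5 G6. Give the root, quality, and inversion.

C minor seventh, first inversion

Reducing to letter names: Eb, G, Bb, C. These stack in thirds as C–Eb–G–Bb — a C minor seventh chord.
Eb is the third of C minor seventh; third in the bass means first inversion (figured bass 6/5).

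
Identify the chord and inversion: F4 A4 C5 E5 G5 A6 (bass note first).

The distinct note names are F, A, C, E, G. Stacked in thirds they read F–A–C–E–G, which is a major ninth chord on F.
F is the root of F major ninth; root in the bass means root position.

F major ninth, root position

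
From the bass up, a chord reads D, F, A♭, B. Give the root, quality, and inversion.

B diminished seventh, first inversion

The distinct note names are D, F, Ab, B. Stacked in thirds they read B–D–F–Ab, which is a diminished seventh chord on B.
The lowest note is D, the third of the chord, so this is first inversion (figured bass 6/5).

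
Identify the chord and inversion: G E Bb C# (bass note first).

The pitch classes G, E, Bb, C# arrange in thirds as C#–E–G–Bb: a C# diminished seventh chord.
G is the fifth of C# diminished seventh; fifth in the bass means second inversion (figured bass 4/3).

C# diminished seventh, second inversion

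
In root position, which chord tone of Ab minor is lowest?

Ab

In root position the root is lowest. For Ab minor (Ab–Cb–Eb) that is Ab.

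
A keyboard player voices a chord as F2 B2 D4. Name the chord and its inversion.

B diminished, second inversion

Reducing to letter names: F, B, D. These stack in thirds as B–D–F — a B diminished triad.
F is the fifth of B diminished; fifth in the bass means second inversion (figured bass 6/4).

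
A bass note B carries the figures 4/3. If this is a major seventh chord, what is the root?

E

The figures 4/3 mean the fifth of the chord is in the bass. If B is the fifth of a major seventh chord, the root is E (chord tones E–G#–B–D#).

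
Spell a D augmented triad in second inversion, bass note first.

The chord tones are D–F#–A#. With the fifth (A#) lowest for second inversion: A#, D, F#.

A#, D, F#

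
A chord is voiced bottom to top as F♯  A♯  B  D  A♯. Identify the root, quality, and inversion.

Reducing to letter names: F#, A#, B, D. These stack in thirds as B–D–F#–A# — a B minor-major seventh chord.
With the fifth (F#) in the bass, the chord is in second inversion (figured bass 4/3).

B minor-major seventh, second inversion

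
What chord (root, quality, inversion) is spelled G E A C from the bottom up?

A minor seventh, third inversion

The distinct note names are G, E, A, C. Stacked in thirds they read A–C–E–G, which is a minor seventh chord on A.
G is the seventh of A minor seventh; seventh in the bass means third inversion (figured bass 4/2).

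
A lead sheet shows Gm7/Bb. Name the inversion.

first inversion

Gm7/Bb means G minor seventh with Bb in the bass. Bb is the third of G minor seventh (G–Bb–D–F), so this is first inversion.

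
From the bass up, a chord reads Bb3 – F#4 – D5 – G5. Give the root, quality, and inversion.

G minor-major seventh, first inversion

The distinct note names are Bb, F#, D, G. Stacked in thirds they read G–Bb–D–F#, which is a minor-major seventh chord on G.
Bb is the third of G minor-major seventh; third in the bass means first inversion (figured bass 6/5).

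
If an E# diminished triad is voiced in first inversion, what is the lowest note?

In first inversion the third is lowest. For E# diminished (E#–G#–B) that is G#.

G#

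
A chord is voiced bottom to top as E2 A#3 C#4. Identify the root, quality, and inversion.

A# diminished, second inversion

The distinct note names are E, A#, C#. Stacked in thirds they read A#–C#–E, which is a diminished triad on A#.
With the fifth (E) in the bass, the chord is in second inversion (figured bass 6/4).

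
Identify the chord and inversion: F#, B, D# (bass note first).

The pitch classes F#, B, D# arrange in thirds as B–D#–F#: a B major triad.
The lowest note is F#, the fifth of the chord, so this is second inversion (figured bass 6/4).

B major, second inversion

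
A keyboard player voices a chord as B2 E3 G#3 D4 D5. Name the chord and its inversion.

E dominant seventh, second inversion

Reducing to letter names: B, E, G#, D. These stack in thirds as E–G#–B–D — an E dominant seventh chord.
B is the fifth of E dominant seventh; fifth in the bass means second inversion (figured bass 4/3).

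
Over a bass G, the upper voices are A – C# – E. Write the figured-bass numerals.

4/2

The notes G, A, C#, E stack in thirds as A–C#–E–G — an A dominant seventh chord. The bass G is the seventh, so this is third inversion: figured 4/2.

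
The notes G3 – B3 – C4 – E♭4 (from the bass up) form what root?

C

The distinct letter names are G, B, C, Eb. Arranged as a stack of thirds they read C–Eb–G–B, so C is the root (a C minor-major seventh chord).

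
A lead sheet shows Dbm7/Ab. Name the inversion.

second inversion

Dbm7/Ab means Db minor seventh with Ab in the bass. Ab is the fifth of Db minor seventh (Db–Fb–Ab–Cb), so this is second inversion.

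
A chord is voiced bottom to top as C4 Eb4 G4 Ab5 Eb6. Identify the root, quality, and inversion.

The distinct note names are C, Eb, G, Ab. Stacked in thirds they read Ab–C–Eb–G, which is a major seventh chord on Ab.
With the third (C) in the bass, the chord is in first inversion (figured bass 6/5).

Ab major seventh, first inversion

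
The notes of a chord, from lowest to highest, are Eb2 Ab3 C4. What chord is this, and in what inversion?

Ab major, second inversion

The pitch classes Eb, Ab, C arrange in thirds as Ab–C–Eb: an Ab major triad.
With the fifth (Eb) in the bass, the chord is in second inversion (figured bass 6/4).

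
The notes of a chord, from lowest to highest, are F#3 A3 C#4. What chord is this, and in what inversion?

The pitch classes F#, A, C# arrange in thirds as F#–A–C#: an F# minor triad.
F# is the root of F# minor; root in the bass means root position (figured bass 5/3).

F# minor, root position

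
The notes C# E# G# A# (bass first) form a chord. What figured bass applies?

The notes C#, E#, G#, A# stack in thirds as A#–C#–E#–G# — an A# minor seventh chord. The bass C# is the third, so this is first inversion: figured 6/5.

6/5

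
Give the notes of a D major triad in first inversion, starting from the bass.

The chord tones are D–F#–A. With the third (F#) lowest for first inversion: F#, A, D.

F#, A, D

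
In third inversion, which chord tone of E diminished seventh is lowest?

The seventh of E diminished seventh (E–G–Bb–Db) is Db; that is the bass in third inversion.

Db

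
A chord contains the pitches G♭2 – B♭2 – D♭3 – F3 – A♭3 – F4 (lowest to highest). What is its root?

The distinct letter names are Gb, Bb, Db, F, Ab. Arranged as a stack of thirds they read Gb–Bb–Db–F–Ab, so Gb is the root (a Gb major ninth chord).

Gb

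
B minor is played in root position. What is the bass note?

B

In root position the root is lowest. For B minor (B–D–F#) that is B.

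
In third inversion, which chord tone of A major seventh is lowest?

G#

The seventh of A major seventh (A–C#–E–G#) is G#; that is the bass in third inversion.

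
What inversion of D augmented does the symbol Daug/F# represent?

Daug/F# means D augmented with F# in the bass. F# is the third of D augmented (D–F#–A#), so this is first inversion.

first inversion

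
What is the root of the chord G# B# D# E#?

E#

The distinct letter names are G#, B#, D#, E#. Arranged as a stack of thirds they read E#–G#–B#–D#, so E# is the root (an E# minor seventh chord).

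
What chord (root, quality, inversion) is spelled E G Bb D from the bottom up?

E half-diminished seventh, root position

The distinct note names are E, G, Bb, D. Stacked in thirds they read E–G–Bb–D, which is a half-diminished seventh chord on E.
The lowest note is E, the root of the chord, so this is root position (figured bass 7).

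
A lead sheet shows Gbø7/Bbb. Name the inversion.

first inversion

Gbø7/Bbb means Gb half-diminished seventh with Bbb in the bass. Bbb is the third of Gb half-diminished seventh (Gb–Bbb–Dbb–Fb), so this is first inversion.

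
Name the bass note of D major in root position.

In root position the root is lowest. For D major (D–F#–A) that is D.

D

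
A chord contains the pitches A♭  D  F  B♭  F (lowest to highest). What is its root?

Ab, D, F, Bb are the tones of a Bb dominant seventh chord (Bb–D–F–Ab), making Bb the root.

Bb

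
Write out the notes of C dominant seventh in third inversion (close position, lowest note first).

Bb, C, E, G

C dominant seventh is C–E–G–Bb. Third inversion puts the seventh (Bb) in the bass, with the remaining tones above: Bb, C, E, G.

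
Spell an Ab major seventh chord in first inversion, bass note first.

C, Eb, G, Ab

Spelling Ab major seventh: Ab–C–Eb–G. In first inversion the third is bass, giving C, Eb, G, Ab from the bottom.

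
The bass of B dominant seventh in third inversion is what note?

In third inversion the seventh is lowest. For B dominant seventh (B–D#–F#–A) that is A.

A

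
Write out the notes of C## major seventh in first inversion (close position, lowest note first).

Spelling C## major seventh: C##–E##–G##–B##. In first inversion the third is bass, giving E##, G##, B##, C## from the bottom.

E##, G##, B##, C##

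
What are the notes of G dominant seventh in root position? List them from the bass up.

G, B, D, F

Spelling G dominant seventh: G–B–D–F. In root position the root is bass, giving G, B, D, F from the bottom.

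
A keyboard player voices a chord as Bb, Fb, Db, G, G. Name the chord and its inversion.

G diminished seventh, first inversion

The distinct note names are Bb, Fb, Db, G. Stacked in thirds they read G–Bb–Db–Fb, which is a diminished seventh chord on G.
With the third (Bb) in the bass, the chord is in first inversion (figured bass 6/5).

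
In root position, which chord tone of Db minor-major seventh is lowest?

The root of Db minor-major seventh (Db–Fb–Ab–C) is Db; that is the bass in root position.

Db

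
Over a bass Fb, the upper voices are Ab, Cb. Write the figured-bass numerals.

The notes Fb, Ab, Cb stack in thirds as Fb–Ab–Cb — an Fb major triad. The bass Fb is the root, so this is root position: figured 5/3.

5/3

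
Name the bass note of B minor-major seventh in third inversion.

The seventh of B minor-major seventh (B–D–F#–A#) is A#; that is the bass in third inversion.

A#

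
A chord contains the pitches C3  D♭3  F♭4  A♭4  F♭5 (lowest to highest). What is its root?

Db

C, Db, Fb, Ab are the tones of a Db minor-major seventh chord (Db–Fb–Ab–C), making Db the root.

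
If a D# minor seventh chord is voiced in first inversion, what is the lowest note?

F#

D# minor seventh is D#–F#–A#–C#. First inversion places the third in the bass: F#.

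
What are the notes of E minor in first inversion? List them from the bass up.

G, B, E

The chord tones are E–G–B. With the third (G) lowest for first inversion: G, B, E.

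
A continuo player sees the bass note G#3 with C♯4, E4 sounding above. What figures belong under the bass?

6/4

The notes G#, C#, E stack in thirds as C#–E–G# — a C# minor triad. The bass G# is the fifth, so this is second inversion: figured 6/4.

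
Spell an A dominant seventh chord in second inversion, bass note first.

Spelling A dominant seventh: A–C#–E–G. In second inversion the fifth is bass, giving E, G, A, C# from the bottom.

E, G, A, C#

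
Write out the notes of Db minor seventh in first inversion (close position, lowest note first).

Fb, Ab, Cb, Db

Db minor seventh is Db–Fb–Ab–Cb. First inversion puts the third (Fb) in the bass, with the remaining tones above: Fb, Ab, Cb, Db.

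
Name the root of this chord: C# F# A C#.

C#, F#, A are the tones of an F# minor triad (F#–A–C#), making F# the root.

F#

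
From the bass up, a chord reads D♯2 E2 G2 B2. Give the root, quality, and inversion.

E minor-major seventh, third inversion

The distinct note names are D#, E, G, B. Stacked in thirds they read E–G–B–D#, which is a minor-major seventh chord on E.
With the seventh (D#) in the bass, the chord is in third inversion (figured bass 4/2).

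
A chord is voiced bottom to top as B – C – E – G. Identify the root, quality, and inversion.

Reducing to letter names: B, C, E, G. These stack in thirds as C–E–G–B — a C major seventh chord.
B is the seventh of C major seventh; seventh in the bass means third inversion (figured bass 4/2).

C major seventh, third inversion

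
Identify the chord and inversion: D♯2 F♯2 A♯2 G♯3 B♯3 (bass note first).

G# dominant ninth, second inversion

The distinct note names are D#, F#, A#, G#, B#. Stacked in thirds they read G#–B#–D#–F#–A#, which is a dominant ninth chord on G#.
D# is the fifth of G# dominant ninth; fifth in the bass means second inversion.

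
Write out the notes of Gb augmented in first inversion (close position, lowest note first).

Spelling Gb augmented: Gb–Bb–D. In first inversion the third is bass, giving Bb, D, Gb from the bottom.

Bb, D, Gb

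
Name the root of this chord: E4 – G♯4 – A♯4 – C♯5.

The distinct letter names are E, G#, A#, C#. Arranged as a stack of thirds they read A#–C#–E–G#, so A# is the root (an A# half-diminished seventh chord).

A#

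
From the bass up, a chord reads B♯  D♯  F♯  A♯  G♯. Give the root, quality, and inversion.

G# dominant ninth, first inversion

Reducing to letter names: B#, D#, F#, A#, G#. These stack in thirds as G#–B#–D#–F#–A# — a G# dominant ninth chord.
The lowest note is B#, the third of the chord, so this is first inversion.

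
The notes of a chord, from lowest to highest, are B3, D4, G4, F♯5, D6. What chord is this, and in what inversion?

The distinct note names are B, D, G, F#. Stacked in thirds they read G–B–D–F#, which is a major seventh chord on G.
The lowest note is B, the third of the chord, so this is first inversion (figured bass 6/5).

G major seventh, first inversion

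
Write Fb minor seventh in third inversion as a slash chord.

Fbm7/Ebb

Third inversion of Fb minor seventh has the seventh (Ebb) in the bass. As a slash chord: Fbm7/Ebb.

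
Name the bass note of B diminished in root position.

B

B diminished is B–D–F. Root position places the root in the bass: B.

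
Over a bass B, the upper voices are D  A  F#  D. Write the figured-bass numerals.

The notes B, D, A, F# stack in thirds as B–D–F#–A — a B minor seventh chord. The bass B is the root, so this is root position: figured 7.

7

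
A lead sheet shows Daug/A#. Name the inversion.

Daug/A# means D augmented with A# in the bass. A# is the fifth of D augmented (D–F#–A#), so this is second inversion.

second inversion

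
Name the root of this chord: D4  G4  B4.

G

The distinct letter names are D, G, B. Arranged as a stack of thirds they read G–B–D, so G is the root (a G major triad).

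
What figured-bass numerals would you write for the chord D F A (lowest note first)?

5/3

The notes D, F, A stack in thirds as D–F–A — a D minor triad. The bass D is the root, so this is root position: figured 5/3.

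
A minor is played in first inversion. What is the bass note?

In first inversion the third is lowest. For A minor (A–C–E) that is C.

C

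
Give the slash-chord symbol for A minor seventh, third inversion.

Am7/G

Third inversion of A minor seventh has the seventh (G) in the bass. As a slash chord: Am7/G.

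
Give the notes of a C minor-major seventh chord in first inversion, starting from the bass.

The chord tones are C–Eb–G–B. With the third (Eb) lowest for first inversion: Eb, G, B, C.

Eb, G, B, C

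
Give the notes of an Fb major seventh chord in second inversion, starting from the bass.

Fb major seventh is Fb–Ab–Cb–Eb. Second inversion puts the fifth (Cb) in the bass, with the remaining tones above: Cb, Eb, Fb, Ab.

Cb, Eb, Fb, Ab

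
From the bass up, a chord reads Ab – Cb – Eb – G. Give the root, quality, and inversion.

Reducing to letter names: Ab, Cb, Eb, G. These stack in thirds as Ab–Cb–Eb–G — an Ab minor-major seventh chord.
The lowest note is Ab, the root of the chord, so this is root position (figured bass 7).

Ab minor-major seventh, root position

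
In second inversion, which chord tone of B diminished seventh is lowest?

The fifth of B diminished seventh (B–D–F–Ab) is F; that is the bass in second inversion.

F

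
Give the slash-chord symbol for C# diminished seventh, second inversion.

Second inversion of C# diminished seventh has the fifth (G) in the bass. As a slash chord: C#dim7/G.

C#dim7/G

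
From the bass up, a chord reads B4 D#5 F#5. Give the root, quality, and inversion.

The pitch classes B, D#, F# arrange in thirds as B–D#–F#: a B major triad.
B is the root of B major; root in the bass means root position (figured bass 5/3).

B major, root position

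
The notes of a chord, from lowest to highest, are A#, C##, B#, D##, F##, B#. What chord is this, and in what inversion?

B# dominant ninth, third inversion

The distinct note names are A#, C##, B#, D##, F##. Stacked in thirds they read B#–D##–F##–A#–C##, which is a dominant ninth chord on B#.
A# is the seventh of B# dominant ninth; seventh in the bass means third inversion.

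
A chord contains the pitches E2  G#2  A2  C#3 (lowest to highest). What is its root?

Reordering E, G#, A, C# into stacked thirds gives A–C#–E–G#; the bottom of that stack, A, is the root.

A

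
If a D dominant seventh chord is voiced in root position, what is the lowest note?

D

D dominant seventh is D–F#–A–C. Root position places the root in the bass: D.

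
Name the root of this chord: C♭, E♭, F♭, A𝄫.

Fb

Cb, Eb, Fb, Abb are the tones of an Fb minor-major seventh chord (Fb–Abb–Cb–Eb), making Fb the root.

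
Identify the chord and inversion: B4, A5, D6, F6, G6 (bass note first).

Reducing to letter names: B, A, D, F, G. These stack in thirds as G–B–D–F–A — a G dominant ninth chord.
The lowest note is B, the third of the chord, so this is first inversion.

G dominant ninth, first inversion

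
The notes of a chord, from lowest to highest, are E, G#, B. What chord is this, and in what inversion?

E major, root position

The distinct note names are E, G#, B. Stacked in thirds they read E–G#–B, which is a major triad on E.
E is the root of E major; root in the bass means root position (figured bass 5/3).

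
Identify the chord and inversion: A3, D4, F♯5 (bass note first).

The pitch classes A, D, F# arrange in thirds as D–F#–A: a D major triad.
With the fifth (A) in the bass, the chord is in second inversion (figured bass 6/4).

D major, second inversion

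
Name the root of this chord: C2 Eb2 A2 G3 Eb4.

The distinct letter names are C, Eb, A, G. Arranged as a stack of thirds they read A–C–Eb–G, so A is the root (an A half-diminished seventh chord).

A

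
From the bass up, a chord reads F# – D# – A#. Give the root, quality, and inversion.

Reducing to letter names: F#, D#, A#. These stack in thirds as D#–F#–A# — a D# minor triad.
The lowest note is F#, the third of the chord, so this is first inversion (figured bass 6).

D# minor, first inversion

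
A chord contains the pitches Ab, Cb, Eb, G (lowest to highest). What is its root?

The distinct letter names are Ab, Cb, Eb, G. Arranged as a stack of thirds they read Ab–Cb–Eb–G, so Ab is the root (an Ab minor-major seventh chord).

Ab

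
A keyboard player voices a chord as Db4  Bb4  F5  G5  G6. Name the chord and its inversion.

G half-diminished seventh, second inversion

The pitch classes Db, Bb, F, G arrange in thirds as G–Bb–Db–F: a G half-diminished seventh chord.
With the fifth (Db) in the bass, the chord is in second inversion (figured bass 4/3).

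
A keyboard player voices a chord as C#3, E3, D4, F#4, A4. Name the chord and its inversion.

D major ninth, third inversion

Reducing to letter names: C#, E, D, F#, A. These stack in thirds as D–F#–A–C#–E — a D major ninth chord.
The lowest note is C#, the seventh of the chord, so this is third inversion.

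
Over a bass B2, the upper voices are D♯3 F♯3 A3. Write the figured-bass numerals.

7

The notes B, D#, F#, A stack in thirds as B–D#–F#–A — a B dominant seventh chord. The bass B is the root, so this is root position: figured 7.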